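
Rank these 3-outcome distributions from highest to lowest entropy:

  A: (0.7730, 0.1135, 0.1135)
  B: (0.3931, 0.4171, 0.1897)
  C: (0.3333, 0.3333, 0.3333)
C > B > A

Key insight: Entropy is maximized by uniform distributions and minimized by concentrated distributions.

- Uniform distributions have maximum entropy log₂(3) = 1.5850 bits
- The more "peaked" or concentrated a distribution, the lower its entropy

Entropies:
  H(A) = 0.9997 bits
  H(B) = 1.5107 bits
  H(C) = 1.5850 bits

Ranking: C > B > A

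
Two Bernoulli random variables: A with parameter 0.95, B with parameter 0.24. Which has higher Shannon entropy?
B

For binary distributions, entropy is maximized at p=0.5 and decreases as p moves toward 0 or 1.

H(A) = H(0.95) = 0.2864 bits
H(B) = H(0.24) = 0.7950 bits

Distribution B (p=0.24) is closer to uniform (p=0.5), so it has higher entropy.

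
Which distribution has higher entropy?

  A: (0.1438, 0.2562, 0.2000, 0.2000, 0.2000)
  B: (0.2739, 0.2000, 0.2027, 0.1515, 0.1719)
A

Both distributions are close to uniform, making this a harder comparison.

H(A) = 2.2988 bits
H(B) = 2.2920 bits

The distribution closer to uniform has higher entropy.
Answer: A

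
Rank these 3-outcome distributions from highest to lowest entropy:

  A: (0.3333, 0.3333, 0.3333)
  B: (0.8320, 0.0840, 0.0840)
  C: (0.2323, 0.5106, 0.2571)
A > C > B

Key insight: Entropy is maximized by uniform distributions and minimized by concentrated distributions.

- Uniform distributions have maximum entropy log₂(3) = 1.5850 bits
- The more "peaked" or concentrated a distribution, the lower its entropy

Entropies:
  H(A) = 1.5850 bits
  H(B) = 0.8211 bits
  H(C) = 1.4881 bits

Ranking: A > C > B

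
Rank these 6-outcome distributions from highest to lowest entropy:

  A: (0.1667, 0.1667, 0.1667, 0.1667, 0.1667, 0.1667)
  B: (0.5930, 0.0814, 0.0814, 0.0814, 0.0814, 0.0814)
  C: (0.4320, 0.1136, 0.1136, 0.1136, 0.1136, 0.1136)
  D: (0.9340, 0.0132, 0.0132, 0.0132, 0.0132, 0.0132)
A > C > B > D

Key insight: Entropy is maximized by uniform distributions and minimized by concentrated distributions.

Entropies:
  H(A) = 2.5850 bits
  H(B) = 1.9199 bits
  H(C) = 2.3055 bits
  H(D) = 0.5041 bits

Ranking: A > C > B > D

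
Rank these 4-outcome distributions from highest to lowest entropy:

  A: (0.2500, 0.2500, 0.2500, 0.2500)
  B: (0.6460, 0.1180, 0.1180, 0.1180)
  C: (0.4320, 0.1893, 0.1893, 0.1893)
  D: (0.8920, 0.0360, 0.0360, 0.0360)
A > C > B > D

Key insight: Entropy is maximized by uniform distributions and minimized by concentrated distributions.

Entropies:
  H(A) = 2.0000 bits
  H(B) = 1.4987 bits
  H(C) = 1.8869 bits
  H(D) = 0.6650 bits

Ranking: A > C > B > D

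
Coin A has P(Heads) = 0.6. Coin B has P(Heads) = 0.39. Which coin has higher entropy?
A

For binary distributions, entropy is maximized at p=0.5 and decreases as p moves toward 0 or 1.

H(A) = H(0.6) = 0.9710 bits
H(B) = H(0.39) = 0.9648 bits

Distribution A (p=0.6) is closer to uniform (p=0.5), so it has higher entropy.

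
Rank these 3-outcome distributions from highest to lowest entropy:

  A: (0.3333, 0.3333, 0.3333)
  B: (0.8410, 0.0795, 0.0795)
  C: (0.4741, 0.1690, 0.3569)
A > C > B

Key insight: Entropy is maximized by uniform distributions and minimized by concentrated distributions.

- Uniform distributions have maximum entropy log₂(3) = 1.5850 bits
- The more "peaked" or concentrated a distribution, the lower its entropy

Entropies:
  H(A) = 1.5850 bits
  H(B) = 0.7909 bits
  H(C) = 1.4744 bits

Ranking: A > C > B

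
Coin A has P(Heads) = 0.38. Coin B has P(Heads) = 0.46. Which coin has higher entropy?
B

For binary distributions, entropy is maximized at p=0.5 and decreases as p moves toward 0 or 1.

H(A) = H(0.38) = 0.9580 bits
H(B) = H(0.46) = 0.9954 bits

Distribution B (p=0.46) is closer to uniform (p=0.5), so it has higher entropy.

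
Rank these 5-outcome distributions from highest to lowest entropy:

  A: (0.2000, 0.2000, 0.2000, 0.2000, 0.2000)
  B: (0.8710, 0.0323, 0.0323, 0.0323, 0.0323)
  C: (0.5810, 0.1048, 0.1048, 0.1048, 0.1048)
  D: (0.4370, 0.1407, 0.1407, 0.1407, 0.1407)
A > D > C > B

Key insight: Entropy is maximized by uniform distributions and minimized by concentrated distributions.

Entropies:
  H(A) = 2.3219 bits
  H(B) = 0.8127 bits
  H(C) = 1.8190 bits
  H(D) = 2.1145 bits

Ranking: A > D > C > B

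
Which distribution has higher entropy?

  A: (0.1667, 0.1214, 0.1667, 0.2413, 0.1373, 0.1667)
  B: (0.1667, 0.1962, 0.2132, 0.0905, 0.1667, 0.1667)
A

Both distributions are close to uniform, making this a harder comparison.

H(A) = 2.5500 bits
H(B) = 2.5426 bits

The distribution closer to uniform has higher entropy.
Answer: A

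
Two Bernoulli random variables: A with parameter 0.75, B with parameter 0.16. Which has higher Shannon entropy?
A

For binary distributions, entropy is maximized at p=0.5 and decreases as p moves toward 0 or 1.

H(A) = H(0.75) = 0.8113 bits
H(B) = H(0.16) = 0.6343 bits

Distribution A (p=0.75) is closer to uniform (p=0.5), so it has higher entropy.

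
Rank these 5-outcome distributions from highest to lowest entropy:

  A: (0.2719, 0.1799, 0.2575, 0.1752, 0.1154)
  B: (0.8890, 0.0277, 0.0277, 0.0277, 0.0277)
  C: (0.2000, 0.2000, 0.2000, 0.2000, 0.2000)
C > A > B

Key insight: Entropy is maximized by uniform distributions and minimized by concentrated distributions.

- Uniform distributions have maximum entropy log₂(5) = 2.3219 bits
- The more "peaked" or concentrated a distribution, the lower its entropy

Entropies:
  H(A) = 2.2599 bits
  H(B) = 0.7249 bits
  H(C) = 2.3219 bits

Ranking: C > A > B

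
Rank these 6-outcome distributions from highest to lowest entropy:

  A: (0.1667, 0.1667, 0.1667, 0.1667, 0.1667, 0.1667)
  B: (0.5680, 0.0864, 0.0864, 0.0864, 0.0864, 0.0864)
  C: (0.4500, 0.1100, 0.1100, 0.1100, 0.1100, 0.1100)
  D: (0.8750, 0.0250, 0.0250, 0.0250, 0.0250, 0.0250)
A > C > B > D

Key insight: Entropy is maximized by uniform distributions and minimized by concentrated distributions.

Entropies:
  H(A) = 2.5850 bits
  H(B) = 1.9897 bits
  H(C) = 2.2698 bits
  H(D) = 0.8338 bits

Ranking: A > C > B > D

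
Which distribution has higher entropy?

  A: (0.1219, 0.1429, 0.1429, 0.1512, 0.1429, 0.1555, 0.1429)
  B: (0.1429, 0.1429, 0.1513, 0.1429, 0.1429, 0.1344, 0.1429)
B

Both distributions are close to uniform, making this a harder comparison.

H(A) = 2.8039 bits
H(B) = 2.8066 bits

The distribution closer to uniform has higher entropy.
Answer: B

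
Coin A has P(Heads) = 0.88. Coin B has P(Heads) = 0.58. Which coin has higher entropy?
B

For binary distributions, entropy is maximized at p=0.5 and decreases as p moves toward 0 or 1.

H(A) = H(0.88) = 0.5294 bits
H(B) = H(0.58) = 0.9815 bits

Distribution B (p=0.58) is closer to uniform (p=0.5), so it has higher entropy.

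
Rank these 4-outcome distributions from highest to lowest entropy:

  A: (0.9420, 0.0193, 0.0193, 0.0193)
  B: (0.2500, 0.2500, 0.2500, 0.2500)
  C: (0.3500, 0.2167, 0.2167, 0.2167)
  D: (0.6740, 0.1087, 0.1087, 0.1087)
B > C > D > A

Key insight: Entropy is maximized by uniform distributions and minimized by concentrated distributions.

Entropies:
  H(A) = 0.4114 bits
  H(B) = 2.0000 bits
  H(C) = 1.9643 bits
  H(D) = 1.4275 bits

Ranking: B > C > D > A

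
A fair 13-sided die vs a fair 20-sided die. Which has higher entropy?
20-sided die

Both are uniform distributions; for uniform over n outcomes, H = log₂(n). H(13-sided) = log₂(13) = 3.700 bits and H(20-sided) = log₂(20) = 4.322 bits. More outcomes in a uniform distribution means higher entropy.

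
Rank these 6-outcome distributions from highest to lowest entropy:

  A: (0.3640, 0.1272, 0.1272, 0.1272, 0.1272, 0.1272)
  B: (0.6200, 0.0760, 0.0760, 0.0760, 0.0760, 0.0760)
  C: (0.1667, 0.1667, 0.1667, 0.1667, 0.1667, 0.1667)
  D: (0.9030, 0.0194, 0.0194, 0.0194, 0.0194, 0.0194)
C > A > B > D

Key insight: Entropy is maximized by uniform distributions and minimized by concentrated distributions.

Entropies:
  H(A) = 2.4227 bits
  H(B) = 1.8404 bits
  H(C) = 2.5850 bits
  H(D) = 0.6846 bits

Ranking: C > A > B > D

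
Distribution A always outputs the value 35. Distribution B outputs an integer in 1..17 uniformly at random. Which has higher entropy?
B

A is deterministic, so H(A) = 0. B is uniform over 17 outcomes, so H(B) = log₂(17) = 4.087 bits. Any distribution with genuine randomness has higher entropy than a deterministic one.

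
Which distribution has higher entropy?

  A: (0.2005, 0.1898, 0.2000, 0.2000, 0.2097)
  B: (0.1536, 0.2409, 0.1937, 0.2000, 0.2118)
A

Both distributions are close to uniform, making this a harder comparison.

H(A) = 2.3212 bits
H(B) = 2.3072 bits

The distribution closer to uniform has higher entropy.
Answer: A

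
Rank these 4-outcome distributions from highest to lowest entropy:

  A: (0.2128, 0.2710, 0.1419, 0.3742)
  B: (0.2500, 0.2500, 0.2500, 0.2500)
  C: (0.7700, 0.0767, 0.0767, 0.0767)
B > A > C

Key insight: Entropy is maximized by uniform distributions and minimized by concentrated distributions.

- Uniform distributions have maximum entropy log₂(4) = 2.0000 bits
- The more "peaked" or concentrated a distribution, the lower its entropy

Entropies:
  H(A) = 1.9160 bits
  H(B) = 2.0000 bits
  H(C) = 1.1426 bits

Ranking: B > A > C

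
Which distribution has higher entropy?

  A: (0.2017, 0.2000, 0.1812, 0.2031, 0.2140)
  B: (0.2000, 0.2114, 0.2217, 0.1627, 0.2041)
A

Both distributions are close to uniform, making this a harder comparison.

H(A) = 2.3199 bits
H(B) = 2.3144 bits

The distribution closer to uniform has higher entropy.
Answer: A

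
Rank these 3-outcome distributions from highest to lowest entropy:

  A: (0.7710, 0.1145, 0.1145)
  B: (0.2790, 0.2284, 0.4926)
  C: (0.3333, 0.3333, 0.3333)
C > B > A

Key insight: Entropy is maximized by uniform distributions and minimized by concentrated distributions.

- Uniform distributions have maximum entropy log₂(3) = 1.5850 bits
- The more "peaked" or concentrated a distribution, the lower its entropy

Entropies:
  H(A) = 1.0053 bits
  H(B) = 1.5036 bits
  H(C) = 1.5850 bits

Ranking: C > B > A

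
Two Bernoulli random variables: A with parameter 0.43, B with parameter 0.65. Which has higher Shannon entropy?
A

For binary distributions, entropy is maximized at p=0.5 and decreases as p moves toward 0 or 1.

H(A) = H(0.43) = 0.9858 bits
H(B) = H(0.65) = 0.9341 bits

Distribution A (p=0.43) is closer to uniform (p=0.5), so it has higher entropy.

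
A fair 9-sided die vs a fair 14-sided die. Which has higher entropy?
14-sided die

Both are uniform distributions; for uniform over n outcomes, H = log₂(n). H(9-sided) = log₂(9) = 3.170 bits and H(14-sided) = log₂(14) = 3.807 bits. More outcomes in a uniform distribution means higher entropy.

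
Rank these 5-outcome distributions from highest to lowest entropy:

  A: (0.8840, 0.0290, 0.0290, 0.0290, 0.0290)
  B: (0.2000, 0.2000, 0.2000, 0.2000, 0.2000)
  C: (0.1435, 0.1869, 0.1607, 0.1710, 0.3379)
B > C > A

Key insight: Entropy is maximized by uniform distributions and minimized by concentrated distributions.

- Uniform distributions have maximum entropy log₂(5) = 2.3219 bits
- The more "peaked" or concentrated a distribution, the lower its entropy

Entropies:
  H(A) = 0.7498 bits
  H(B) = 2.3219 bits
  H(C) = 2.2426 bits

Ranking: B > C > A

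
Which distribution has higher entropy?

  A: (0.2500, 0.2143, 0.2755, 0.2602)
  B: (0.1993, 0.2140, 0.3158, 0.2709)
A

Both distributions are close to uniform, making this a harder comparison.

H(A) = 1.9940 bits
H(B) = 1.9754 bits

The distribution closer to uniform has higher entropy.
Answer: A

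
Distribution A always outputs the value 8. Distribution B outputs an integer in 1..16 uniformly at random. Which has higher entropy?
B

A is deterministic, so H(A) = 0. B is uniform over 16 outcomes, so H(B) = log₂(16) = 4.000 bits. Any distribution with genuine randomness has higher entropy than a deterministic one.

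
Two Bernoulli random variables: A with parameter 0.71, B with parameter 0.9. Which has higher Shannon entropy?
A

For binary distributions, entropy is maximized at p=0.5 and decreases as p moves toward 0 or 1.

H(A) = H(0.71) = 0.8687 bits
H(B) = H(0.9) = 0.4690 bits

Distribution A (p=0.71) is closer to uniform (p=0.5), so it has higher entropy.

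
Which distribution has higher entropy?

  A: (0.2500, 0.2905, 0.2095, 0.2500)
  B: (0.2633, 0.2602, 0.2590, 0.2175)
B

Both distributions are close to uniform, making this a harder comparison.

H(A) = 1.9905 bits
H(B) = 1.9958 bits

The distribution closer to uniform has higher entropy.
Answer: B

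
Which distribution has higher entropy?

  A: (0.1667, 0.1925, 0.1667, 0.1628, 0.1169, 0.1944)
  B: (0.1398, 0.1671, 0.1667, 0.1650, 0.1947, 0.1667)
B

Both distributions are close to uniform, making this a harder comparison.

H(A) = 2.5670 bits
H(B) = 2.5784 bits

The distribution closer to uniform has higher entropy.
Answer: B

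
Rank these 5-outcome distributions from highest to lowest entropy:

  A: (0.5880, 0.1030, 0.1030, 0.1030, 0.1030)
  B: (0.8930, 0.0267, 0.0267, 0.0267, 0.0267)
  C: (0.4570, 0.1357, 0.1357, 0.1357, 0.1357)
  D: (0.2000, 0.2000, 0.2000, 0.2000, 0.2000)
D > C > A > B

Key insight: Entropy is maximized by uniform distributions and minimized by concentrated distributions.

Entropies:
  H(A) = 1.8015 bits
  H(B) = 0.7048 bits
  H(C) = 2.0807 bits
  H(D) = 2.3219 bits

Ranking: D > C > A > B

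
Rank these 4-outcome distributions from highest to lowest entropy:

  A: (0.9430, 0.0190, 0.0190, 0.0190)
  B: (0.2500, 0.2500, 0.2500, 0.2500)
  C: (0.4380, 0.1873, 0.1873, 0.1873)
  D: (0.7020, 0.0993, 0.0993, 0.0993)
B > C > D > A

Key insight: Entropy is maximized by uniform distributions and minimized by concentrated distributions.

Entropies:
  H(A) = 0.4058 bits
  H(B) = 2.0000 bits
  H(C) = 1.8796 bits
  H(D) = 1.3512 bits

Ranking: B > C > D > A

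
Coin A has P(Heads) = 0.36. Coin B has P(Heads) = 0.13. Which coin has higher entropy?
A

For binary distributions, entropy is maximized at p=0.5 and decreases as p moves toward 0 or 1.

H(A) = H(0.36) = 0.9427 bits
H(B) = H(0.13) = 0.5574 bits

Distribution A (p=0.36) is closer to uniform (p=0.5), so it has higher entropy.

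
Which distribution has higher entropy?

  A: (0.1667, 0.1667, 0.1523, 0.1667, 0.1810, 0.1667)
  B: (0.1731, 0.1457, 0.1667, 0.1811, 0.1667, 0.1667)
A

Both distributions are close to uniform, making this a harder comparison.

H(A) = 2.5832 bits
H(B) = 2.5819 bits

The distribution closer to uniform has higher entropy.
Answer: A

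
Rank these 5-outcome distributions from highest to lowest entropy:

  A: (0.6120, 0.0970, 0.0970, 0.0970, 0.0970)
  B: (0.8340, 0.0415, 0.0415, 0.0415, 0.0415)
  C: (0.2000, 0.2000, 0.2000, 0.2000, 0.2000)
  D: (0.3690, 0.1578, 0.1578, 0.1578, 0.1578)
C > D > A > B

Key insight: Entropy is maximized by uniform distributions and minimized by concentrated distributions.

Entropies:
  H(A) = 1.7395 bits
  H(B) = 0.9805 bits
  H(C) = 2.3219 bits
  H(D) = 2.2119 bits

Ranking: C > D > A > B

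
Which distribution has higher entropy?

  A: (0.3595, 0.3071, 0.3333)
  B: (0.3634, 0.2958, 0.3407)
A

Both distributions are close to uniform, making this a harder comparison.

H(A) = 1.5820 bits
H(B) = 1.5798 bits

The distribution closer to uniform has higher entropy.
Answer: A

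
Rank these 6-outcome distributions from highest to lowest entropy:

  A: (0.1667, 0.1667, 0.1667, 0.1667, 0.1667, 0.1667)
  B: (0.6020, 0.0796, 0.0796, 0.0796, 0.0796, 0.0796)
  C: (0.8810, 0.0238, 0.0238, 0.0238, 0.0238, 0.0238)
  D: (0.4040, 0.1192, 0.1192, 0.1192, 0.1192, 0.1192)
A > D > B > C

Key insight: Entropy is maximized by uniform distributions and minimized by concentrated distributions.

Entropies:
  H(A) = 2.5850 bits
  H(B) = 1.8939 bits
  H(C) = 0.8028 bits
  H(D) = 2.3571 bits

Ranking: A > D > B > C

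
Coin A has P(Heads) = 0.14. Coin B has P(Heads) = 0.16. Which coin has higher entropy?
B

For binary distributions, entropy is maximized at p=0.5 and decreases as p moves toward 0 or 1.

H(A) = H(0.14) = 0.5842 bits
H(B) = H(0.16) = 0.6343 bits

Distribution B (p=0.16) is closer to uniform (p=0.5), so it has higher entropy.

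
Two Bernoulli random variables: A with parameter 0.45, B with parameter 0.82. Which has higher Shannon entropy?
A

For binary distributions, entropy is maximized at p=0.5 and decreases as p moves toward 0 or 1.

H(A) = H(0.45) = 0.9928 bits
H(B) = H(0.82) = 0.6801 bits

Distribution A (p=0.45) is closer to uniform (p=0.5), so it has higher entropy.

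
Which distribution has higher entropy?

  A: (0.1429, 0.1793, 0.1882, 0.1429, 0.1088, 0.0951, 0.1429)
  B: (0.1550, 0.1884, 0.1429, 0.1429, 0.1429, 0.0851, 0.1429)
B

Both distributions are close to uniform, making this a harder comparison.

H(A) = 2.7723 bits
H(B) = 2.7774 bits

The distribution closer to uniform has higher entropy.
Answer: B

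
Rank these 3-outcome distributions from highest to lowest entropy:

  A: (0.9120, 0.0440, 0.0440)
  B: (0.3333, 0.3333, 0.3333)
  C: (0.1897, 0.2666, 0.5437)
B > C > A

Key insight: Entropy is maximized by uniform distributions and minimized by concentrated distributions.

- Uniform distributions have maximum entropy log₂(3) = 1.5850 bits
- The more "peaked" or concentrated a distribution, the lower its entropy

Entropies:
  H(A) = 0.5178 bits
  H(B) = 1.5850 bits
  H(C) = 1.4413 bits

Ranking: B > C > A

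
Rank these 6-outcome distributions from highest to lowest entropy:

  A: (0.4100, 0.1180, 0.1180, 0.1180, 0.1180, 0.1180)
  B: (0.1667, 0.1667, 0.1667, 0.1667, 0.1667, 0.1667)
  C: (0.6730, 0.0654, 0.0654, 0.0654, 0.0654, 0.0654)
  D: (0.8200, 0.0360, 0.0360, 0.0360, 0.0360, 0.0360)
B > A > C > D

Key insight: Entropy is maximized by uniform distributions and minimized by concentrated distributions.

Entropies:
  H(A) = 2.3464 bits
  H(B) = 2.5850 bits
  H(C) = 1.6711 bits
  H(D) = 1.0980 bits

Ranking: B > A > C > D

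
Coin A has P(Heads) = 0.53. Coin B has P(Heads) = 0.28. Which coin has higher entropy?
A

For binary distributions, entropy is maximized at p=0.5 and decreases as p moves toward 0 or 1.

H(A) = H(0.53) = 0.9974 bits
H(B) = H(0.28) = 0.8555 bits

Distribution A (p=0.53) is closer to uniform (p=0.5), so it has higher entropy.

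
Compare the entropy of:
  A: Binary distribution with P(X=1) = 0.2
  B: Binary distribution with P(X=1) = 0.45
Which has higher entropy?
B

For binary distributions, entropy is maximized at p=0.5 and decreases as p moves toward 0 or 1.

H(A) = H(0.2) = 0.7219 bits
H(B) = H(0.45) = 0.9928 bits

Distribution B (p=0.45) is closer to uniform (p=0.5), so it has higher entropy.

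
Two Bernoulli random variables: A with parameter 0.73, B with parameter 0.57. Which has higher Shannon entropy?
B

For binary distributions, entropy is maximized at p=0.5 and decreases as p moves toward 0 or 1.

H(A) = H(0.73) = 0.8415 bits
H(B) = H(0.57) = 0.9858 bits

Distribution B (p=0.57) is closer to uniform (p=0.5), so it has higher entropy.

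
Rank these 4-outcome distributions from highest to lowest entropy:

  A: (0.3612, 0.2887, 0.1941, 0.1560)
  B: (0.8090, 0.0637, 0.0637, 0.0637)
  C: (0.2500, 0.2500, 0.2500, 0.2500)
C > A > B

Key insight: Entropy is maximized by uniform distributions and minimized by concentrated distributions.

- Uniform distributions have maximum entropy log₂(4) = 2.0000 bits
- The more "peaked" or concentrated a distribution, the lower its entropy

Entropies:
  H(A) = 1.9253 bits
  H(B) = 1.0063 bits
  H(C) = 2.0000 bits

Ranking: C > A > B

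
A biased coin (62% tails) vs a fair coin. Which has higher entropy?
Fair coin

The fair coin is uniform (p=0.5), maximizing binary entropy at 1 bit. The biased coin has H(0.62) ≈ 0.958 bits — its outcome is more predictable, so its entropy is lower.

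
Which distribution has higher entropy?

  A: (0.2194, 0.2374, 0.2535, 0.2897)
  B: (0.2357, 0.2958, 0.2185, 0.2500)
A

Both distributions are close to uniform, making this a harder comparison.

H(A) = 1.9923 bits
H(B) = 1.9907 bits

The distribution closer to uniform has higher entropy.
Answer: A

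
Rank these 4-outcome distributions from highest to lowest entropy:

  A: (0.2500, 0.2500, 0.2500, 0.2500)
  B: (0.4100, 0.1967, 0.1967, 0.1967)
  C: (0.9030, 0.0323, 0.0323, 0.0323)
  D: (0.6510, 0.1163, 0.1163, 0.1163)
A > B > D > C

Key insight: Entropy is maximized by uniform distributions and minimized by concentrated distributions.

Entropies:
  H(A) = 2.0000 bits
  H(B) = 1.9116 bits
  H(C) = 0.6132 bits
  H(D) = 1.4863 bits

Ranking: A > B > D > C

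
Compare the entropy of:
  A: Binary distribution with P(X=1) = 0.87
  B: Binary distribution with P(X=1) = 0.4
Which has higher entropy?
B

For binary distributions, entropy is maximized at p=0.5 and decreases as p moves toward 0 or 1.

H(A) = H(0.87) = 0.5574 bits
H(B) = H(0.4) = 0.9710 bits

Distribution B (p=0.4) is closer to uniform (p=0.5), so it has higher entropy.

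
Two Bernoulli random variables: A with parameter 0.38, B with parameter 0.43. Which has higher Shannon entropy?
B

For binary distributions, entropy is maximized at p=0.5 and decreases as p moves toward 0 or 1.

H(A) = H(0.38) = 0.9580 bits
H(B) = H(0.43) = 0.9858 bits

Distribution B (p=0.43) is closer to uniform (p=0.5), so it has higher entropy.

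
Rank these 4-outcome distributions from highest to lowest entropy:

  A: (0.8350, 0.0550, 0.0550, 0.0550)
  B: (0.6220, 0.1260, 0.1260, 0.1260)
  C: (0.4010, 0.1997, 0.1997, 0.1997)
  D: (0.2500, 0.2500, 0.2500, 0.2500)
D > C > B > A

Key insight: Entropy is maximized by uniform distributions and minimized by concentrated distributions.

Entropies:
  H(A) = 0.9077 bits
  H(B) = 1.5557 bits
  H(C) = 1.9209 bits
  H(D) = 2.0000 bits

Ranking: D > C > B > A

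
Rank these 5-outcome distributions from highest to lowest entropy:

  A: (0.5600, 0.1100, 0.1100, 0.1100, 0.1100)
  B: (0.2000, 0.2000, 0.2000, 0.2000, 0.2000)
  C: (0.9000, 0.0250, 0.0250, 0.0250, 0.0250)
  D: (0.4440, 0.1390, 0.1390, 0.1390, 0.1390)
B > D > A > C

Key insight: Entropy is maximized by uniform distributions and minimized by concentrated distributions.

Entropies:
  H(A) = 1.8696 bits
  H(B) = 2.3219 bits
  H(C) = 0.6690 bits
  H(D) = 2.1029 bits

Ranking: B > D > A > C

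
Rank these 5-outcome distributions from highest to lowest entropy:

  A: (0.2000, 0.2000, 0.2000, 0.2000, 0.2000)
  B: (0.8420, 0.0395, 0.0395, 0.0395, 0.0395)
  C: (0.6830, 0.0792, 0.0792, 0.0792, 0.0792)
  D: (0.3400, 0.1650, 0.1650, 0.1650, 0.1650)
A > D > C > B

Key insight: Entropy is maximized by uniform distributions and minimized by concentrated distributions.

Entropies:
  H(A) = 2.3219 bits
  H(B) = 0.9455 bits
  H(C) = 1.5351 bits
  H(D) = 2.2448 bits

Ranking: A > D > C > B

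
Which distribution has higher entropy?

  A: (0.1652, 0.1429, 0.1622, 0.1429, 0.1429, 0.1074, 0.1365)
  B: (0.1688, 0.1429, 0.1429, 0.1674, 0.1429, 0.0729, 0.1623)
A

Both distributions are close to uniform, making this a harder comparison.

H(A) = 2.7960 bits
H(B) = 2.7693 bits

The distribution closer to uniform has higher entropy.
Answer: A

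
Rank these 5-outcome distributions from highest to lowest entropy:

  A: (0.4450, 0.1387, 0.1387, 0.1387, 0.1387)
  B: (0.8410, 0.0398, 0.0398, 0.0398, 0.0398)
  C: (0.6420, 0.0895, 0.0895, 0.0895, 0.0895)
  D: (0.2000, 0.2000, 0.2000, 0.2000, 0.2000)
D > A > C > B

Key insight: Entropy is maximized by uniform distributions and minimized by concentrated distributions.

Entropies:
  H(A) = 2.1013 bits
  H(B) = 0.9499 bits
  H(C) = 1.6570 bits
  H(D) = 2.3219 bits

Ranking: D > A > C > B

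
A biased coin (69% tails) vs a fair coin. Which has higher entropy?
Fair coin

The fair coin is uniform (p=0.5), maximizing binary entropy at 1 bit. The biased coin has H(0.69) ≈ 0.893 bits — its outcome is more predictable, so its entropy is lower.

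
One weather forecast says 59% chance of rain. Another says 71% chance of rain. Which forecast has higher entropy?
59% forecast

Treat each forecast as a Bernoulli distribution. Binary entropy is maximized at p=0.5 and falls off symmetrically toward 0 or 1. The 59% forecast is closer to 50%, so it is more uncertain. H(59%) ≈ 0.977 bits, H(71%) ≈ 0.869 bits.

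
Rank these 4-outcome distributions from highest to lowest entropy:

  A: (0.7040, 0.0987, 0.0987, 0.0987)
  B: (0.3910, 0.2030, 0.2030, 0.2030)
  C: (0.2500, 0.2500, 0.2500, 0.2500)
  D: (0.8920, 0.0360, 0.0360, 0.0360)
C > B > A > D

Key insight: Entropy is maximized by uniform distributions and minimized by concentrated distributions.

Entropies:
  H(A) = 1.3455 bits
  H(B) = 1.9307 bits
  H(C) = 2.0000 bits
  H(D) = 0.6650 bits

Ranking: C > B > A > D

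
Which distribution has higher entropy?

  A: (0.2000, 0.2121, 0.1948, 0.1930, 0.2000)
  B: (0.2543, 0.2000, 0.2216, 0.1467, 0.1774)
A

Both distributions are close to uniform, making this a harder comparison.

H(A) = 2.3211 bits
H(B) = 2.2973 bits

The distribution closer to uniform has higher entropy.
Answer: A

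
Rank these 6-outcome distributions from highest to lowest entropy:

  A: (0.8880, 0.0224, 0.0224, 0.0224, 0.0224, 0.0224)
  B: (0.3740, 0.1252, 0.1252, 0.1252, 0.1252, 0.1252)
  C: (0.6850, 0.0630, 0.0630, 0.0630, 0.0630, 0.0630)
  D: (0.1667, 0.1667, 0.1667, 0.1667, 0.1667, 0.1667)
D > B > C > A

Key insight: Entropy is maximized by uniform distributions and minimized by concentrated distributions.

Entropies:
  H(A) = 0.7660 bits
  H(B) = 2.4072 bits
  H(C) = 1.6303 bits
  H(D) = 2.5850 bits

Ranking: D > B > C > A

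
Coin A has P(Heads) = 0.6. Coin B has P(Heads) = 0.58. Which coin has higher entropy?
B

For binary distributions, entropy is maximized at p=0.5 and decreases as p moves toward 0 or 1.

H(A) = H(0.6) = 0.9710 bits
H(B) = H(0.58) = 0.9815 bits

Distribution B (p=0.58) is closer to uniform (p=0.5), so it has higher entropy.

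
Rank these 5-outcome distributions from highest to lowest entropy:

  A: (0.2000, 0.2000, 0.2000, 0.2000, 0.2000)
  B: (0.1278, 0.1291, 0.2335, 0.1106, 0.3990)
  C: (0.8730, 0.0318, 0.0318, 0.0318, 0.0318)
A > B > C

Key insight: Entropy is maximized by uniform distributions and minimized by concentrated distributions.

- Uniform distributions have maximum entropy log₂(5) = 2.3219 bits
- The more "peaked" or concentrated a distribution, the lower its entropy

Entropies:
  H(A) = 2.3219 bits
  H(B) = 2.1308 bits
  H(C) = 0.8032 bits

Ranking: A > B > C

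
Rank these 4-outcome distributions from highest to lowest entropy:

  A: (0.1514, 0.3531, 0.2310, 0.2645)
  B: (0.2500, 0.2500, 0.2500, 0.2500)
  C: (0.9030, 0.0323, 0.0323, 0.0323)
B > A > C

Key insight: Entropy is maximized by uniform distributions and minimized by concentrated distributions.

- Uniform distributions have maximum entropy log₂(4) = 2.0000 bits
- The more "peaked" or concentrated a distribution, the lower its entropy

Entropies:
  H(A) = 1.9384 bits
  H(B) = 2.0000 bits
  H(C) = 0.6132 bits

Ranking: B > A > C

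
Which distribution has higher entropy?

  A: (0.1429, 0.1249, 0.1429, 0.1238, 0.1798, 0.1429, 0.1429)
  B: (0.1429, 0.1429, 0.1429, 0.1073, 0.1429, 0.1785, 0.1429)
A

Both distributions are close to uniform, making this a harder comparison.

H(A) = 2.7974 bits
H(B) = 2.7944 bits

The distribution closer to uniform has higher entropy.
Answer: A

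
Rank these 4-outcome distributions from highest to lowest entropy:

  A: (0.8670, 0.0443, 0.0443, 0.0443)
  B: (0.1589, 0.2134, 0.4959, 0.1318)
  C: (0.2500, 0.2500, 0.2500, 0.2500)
C > B > A

Key insight: Entropy is maximized by uniform distributions and minimized by concentrated distributions.

- Uniform distributions have maximum entropy log₂(4) = 2.0000 bits
- The more "peaked" or concentrated a distribution, the lower its entropy

Entropies:
  H(A) = 0.7764 bits
  H(B) = 1.7843 bits
  H(C) = 2.0000 bits

Ranking: C > B > A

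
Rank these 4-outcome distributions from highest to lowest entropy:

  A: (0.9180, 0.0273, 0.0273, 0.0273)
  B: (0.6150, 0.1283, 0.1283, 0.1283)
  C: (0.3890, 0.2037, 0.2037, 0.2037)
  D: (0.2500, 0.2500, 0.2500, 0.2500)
D > C > B > A

Key insight: Entropy is maximized by uniform distributions and minimized by concentrated distributions.

Entropies:
  H(A) = 0.5392 bits
  H(B) = 1.5717 bits
  H(C) = 1.9326 bits
  H(D) = 2.0000 bits

Ranking: D > C > B > A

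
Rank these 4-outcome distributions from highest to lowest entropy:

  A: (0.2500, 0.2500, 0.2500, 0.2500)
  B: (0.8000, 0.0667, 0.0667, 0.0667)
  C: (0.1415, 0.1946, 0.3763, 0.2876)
A > C > B

Key insight: Entropy is maximized by uniform distributions and minimized by concentrated distributions.

- Uniform distributions have maximum entropy log₂(4) = 2.0000 bits
- The more "peaked" or concentrated a distribution, the lower its entropy

Entropies:
  H(A) = 2.0000 bits
  H(B) = 1.0389 bits
  H(C) = 1.9064 bits

Ranking: A > C > B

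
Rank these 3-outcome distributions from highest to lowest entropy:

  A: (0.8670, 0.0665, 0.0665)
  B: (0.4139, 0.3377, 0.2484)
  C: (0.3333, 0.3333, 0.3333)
C > B > A

Key insight: Entropy is maximized by uniform distributions and minimized by concentrated distributions.

- Uniform distributions have maximum entropy log₂(3) = 1.5850 bits
- The more "peaked" or concentrated a distribution, the lower its entropy

Entropies:
  H(A) = 0.6986 bits
  H(B) = 1.5548 bits
  H(C) = 1.5850 bits

Ranking: C > B > A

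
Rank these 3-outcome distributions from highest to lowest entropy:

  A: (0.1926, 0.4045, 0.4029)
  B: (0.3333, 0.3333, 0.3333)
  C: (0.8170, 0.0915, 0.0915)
B > A > C

Key insight: Entropy is maximized by uniform distributions and minimized by concentrated distributions.

- Uniform distributions have maximum entropy log₂(3) = 1.5850 bits
- The more "peaked" or concentrated a distribution, the lower its entropy

Entropies:
  H(A) = 1.5143 bits
  H(B) = 1.5850 bits
  H(C) = 0.8696 bits

Ranking: B > A > C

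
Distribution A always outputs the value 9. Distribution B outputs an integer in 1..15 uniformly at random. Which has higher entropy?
B

A is deterministic, so H(A) = 0. B is uniform over 15 outcomes, so H(B) = log₂(15) = 3.907 bits. Any distribution with genuine randomness has higher entropy than a deterministic one.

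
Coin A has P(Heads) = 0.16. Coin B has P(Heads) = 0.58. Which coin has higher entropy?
B

For binary distributions, entropy is maximized at p=0.5 and decreases as p moves toward 0 or 1.

H(A) = H(0.16) = 0.6343 bits
H(B) = H(0.58) = 0.9815 bits

Distribution B (p=0.58) is closer to uniform (p=0.5), so it has higher entropy.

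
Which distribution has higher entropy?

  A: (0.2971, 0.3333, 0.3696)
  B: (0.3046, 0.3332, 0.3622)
B

Both distributions are close to uniform, making this a harder comparison.

H(A) = 1.5793 bits
H(B) = 1.5814 bits

The distribution closer to uniform has higher entropy.
Answer: B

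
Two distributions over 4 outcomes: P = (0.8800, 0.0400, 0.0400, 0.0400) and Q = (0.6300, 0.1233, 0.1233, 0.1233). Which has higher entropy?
Q

P is highly concentrated on one outcome (88%), making it nearly deterministic. Q spreads its mass more evenly (max 63%). The more spread-out distribution has higher entropy: H(P) ≈ 0.720 bits, H(Q) ≈ 1.537 bits.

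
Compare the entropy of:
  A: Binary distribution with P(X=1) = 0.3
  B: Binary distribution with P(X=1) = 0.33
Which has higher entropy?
B

For binary distributions, entropy is maximized at p=0.5 and decreases as p moves toward 0 or 1.

H(A) = H(0.3) = 0.8813 bits
H(B) = H(0.33) = 0.9149 bits

Distribution B (p=0.33) is closer to uniform (p=0.5), so it has higher entropy.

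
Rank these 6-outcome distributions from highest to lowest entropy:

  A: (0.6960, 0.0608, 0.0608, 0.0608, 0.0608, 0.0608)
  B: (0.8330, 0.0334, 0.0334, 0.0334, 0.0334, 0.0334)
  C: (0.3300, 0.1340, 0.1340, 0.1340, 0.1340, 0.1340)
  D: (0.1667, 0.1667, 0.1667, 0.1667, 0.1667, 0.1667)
D > C > A > B

Key insight: Entropy is maximized by uniform distributions and minimized by concentrated distributions.

Entropies:
  H(A) = 1.5920 bits
  H(B) = 1.0386 bits
  H(C) = 2.4706 bits
  H(D) = 2.5850 bits

Ranking: D > C > A > B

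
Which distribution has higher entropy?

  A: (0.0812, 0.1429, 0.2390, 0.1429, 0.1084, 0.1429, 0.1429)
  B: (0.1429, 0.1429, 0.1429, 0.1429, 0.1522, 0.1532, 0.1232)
B

Both distributions are close to uniform, making this a harder comparison.

H(A) = 2.7393 bits
H(B) = 2.8043 bits

The distribution closer to uniform has higher entropy.
Answer: B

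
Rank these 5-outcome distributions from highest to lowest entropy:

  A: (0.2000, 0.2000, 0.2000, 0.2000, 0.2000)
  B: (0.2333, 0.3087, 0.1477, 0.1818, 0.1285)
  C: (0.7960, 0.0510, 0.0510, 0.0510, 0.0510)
A > B > C

Key insight: Entropy is maximized by uniform distributions and minimized by concentrated distributions.

- Uniform distributions have maximum entropy log₂(5) = 2.3219 bits
- The more "peaked" or concentrated a distribution, the lower its entropy

Entropies:
  H(A) = 2.3219 bits
  H(B) = 2.2483 bits
  H(C) = 1.1379 bits

Ranking: A > B > C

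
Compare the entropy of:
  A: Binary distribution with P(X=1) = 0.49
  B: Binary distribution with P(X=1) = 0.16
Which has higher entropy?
A

For binary distributions, entropy is maximized at p=0.5 and decreases as p moves toward 0 or 1.

H(A) = H(0.49) = 0.9997 bits
H(B) = H(0.16) = 0.6343 bits

Distribution A (p=0.49) is closer to uniform (p=0.5), so it has higher entropy.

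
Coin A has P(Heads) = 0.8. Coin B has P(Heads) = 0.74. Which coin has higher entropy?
B

For binary distributions, entropy is maximized at p=0.5 and decreases as p moves toward 0 or 1.

H(A) = H(0.8) = 0.7219 bits
H(B) = H(0.74) = 0.8267 bits

Distribution B (p=0.74) is closer to uniform (p=0.5), so it has higher entropy.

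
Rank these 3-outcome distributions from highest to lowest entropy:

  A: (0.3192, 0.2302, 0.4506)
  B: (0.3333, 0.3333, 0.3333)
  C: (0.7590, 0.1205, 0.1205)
B > A > C

Key insight: Entropy is maximized by uniform distributions and minimized by concentrated distributions.

- Uniform distributions have maximum entropy log₂(3) = 1.5850 bits
- The more "peaked" or concentrated a distribution, the lower its entropy

Entropies:
  H(A) = 1.5319 bits
  H(B) = 1.5850 bits
  H(C) = 1.0377 bits

Ranking: B > A > C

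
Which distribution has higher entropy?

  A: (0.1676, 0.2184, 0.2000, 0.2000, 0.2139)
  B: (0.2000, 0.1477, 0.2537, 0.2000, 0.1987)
A

Both distributions are close to uniform, making this a harder comparison.

H(A) = 2.3161 bits
H(B) = 2.3015 bits

The distribution closer to uniform has higher entropy.
Answer: A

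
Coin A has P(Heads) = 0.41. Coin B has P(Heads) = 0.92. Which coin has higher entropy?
A

For binary distributions, entropy is maximized at p=0.5 and decreases as p moves toward 0 or 1.

H(A) = H(0.41) = 0.9765 bits
H(B) = H(0.92) = 0.4022 bits

Distribution A (p=0.41) is closer to uniform (p=0.5), so it has higher entropy.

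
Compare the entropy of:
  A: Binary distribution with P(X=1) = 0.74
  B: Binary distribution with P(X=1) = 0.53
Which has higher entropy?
B

For binary distributions, entropy is maximized at p=0.5 and decreases as p moves toward 0 or 1.

H(A) = H(0.74) = 0.8267 bits
H(B) = H(0.53) = 0.9974 bits

Distribution B (p=0.53) is closer to uniform (p=0.5), so it has higher entropy.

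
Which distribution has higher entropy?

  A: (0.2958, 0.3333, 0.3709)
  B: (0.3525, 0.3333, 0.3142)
B

Both distributions are close to uniform, making this a harder comparison.

H(A) = 1.5788 bits
H(B) = 1.5834 bits

The distribution closer to uniform has higher entropy.
Answer: B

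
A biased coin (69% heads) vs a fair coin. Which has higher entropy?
Fair coin

The fair coin is uniform (p=0.5), maximizing binary entropy at 1 bit. The biased coin has H(0.69) ≈ 0.893 bits — its outcome is more predictable, so its entropy is lower.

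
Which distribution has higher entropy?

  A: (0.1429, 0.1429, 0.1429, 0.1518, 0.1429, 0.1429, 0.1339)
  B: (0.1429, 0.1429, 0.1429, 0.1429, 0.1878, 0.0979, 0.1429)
A

Both distributions are close to uniform, making this a harder comparison.

H(A) = 2.8065 bits
H(B) = 2.7866 bits

The distribution closer to uniform has higher entropy.
Answer: A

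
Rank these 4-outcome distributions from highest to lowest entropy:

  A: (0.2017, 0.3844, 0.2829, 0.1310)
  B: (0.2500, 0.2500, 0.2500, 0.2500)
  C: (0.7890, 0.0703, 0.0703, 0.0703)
B > A > C

Key insight: Entropy is maximized by uniform distributions and minimized by concentrated distributions.

- Uniform distributions have maximum entropy log₂(4) = 2.0000 bits
- The more "peaked" or concentrated a distribution, the lower its entropy

Entropies:
  H(A) = 1.8955 bits
  H(B) = 2.0000 bits
  H(C) = 1.0778 bits

Ranking: B > A > C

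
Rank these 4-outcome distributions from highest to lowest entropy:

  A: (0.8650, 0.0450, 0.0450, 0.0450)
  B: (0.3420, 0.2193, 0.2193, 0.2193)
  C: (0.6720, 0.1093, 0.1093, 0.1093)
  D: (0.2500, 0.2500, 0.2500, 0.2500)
D > B > C > A

Key insight: Entropy is maximized by uniform distributions and minimized by concentrated distributions.

Entropies:
  H(A) = 0.7850 bits
  H(B) = 1.9696 bits
  H(C) = 1.4327 bits
  H(D) = 2.0000 bits

Ranking: D > B > C > A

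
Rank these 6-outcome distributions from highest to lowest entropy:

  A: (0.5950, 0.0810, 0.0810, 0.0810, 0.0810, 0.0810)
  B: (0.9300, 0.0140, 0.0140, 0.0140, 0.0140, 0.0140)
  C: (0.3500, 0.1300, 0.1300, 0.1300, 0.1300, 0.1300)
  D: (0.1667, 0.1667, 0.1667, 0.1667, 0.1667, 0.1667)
D > C > A > B

Key insight: Entropy is maximized by uniform distributions and minimized by concentrated distributions.

Entropies:
  H(A) = 1.9142 bits
  H(B) = 0.5285 bits
  H(C) = 2.4433 bits
  H(D) = 2.5850 bits

Ranking: D > C > A > B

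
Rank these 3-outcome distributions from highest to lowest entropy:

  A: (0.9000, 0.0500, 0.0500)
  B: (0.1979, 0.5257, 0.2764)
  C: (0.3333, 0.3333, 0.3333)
C > B > A

Key insight: Entropy is maximized by uniform distributions and minimized by concentrated distributions.

- Uniform distributions have maximum entropy log₂(3) = 1.5850 bits
- The more "peaked" or concentrated a distribution, the lower its entropy

Entropies:
  H(A) = 0.5690 bits
  H(B) = 1.4630 bits
  H(C) = 1.5850 bits

Ranking: C > B > A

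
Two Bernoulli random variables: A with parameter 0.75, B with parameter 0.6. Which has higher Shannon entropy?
B

For binary distributions, entropy is maximized at p=0.5 and decreases as p moves toward 0 or 1.

H(A) = H(0.75) = 0.8113 bits
H(B) = H(0.6) = 0.9710 bits

Distribution B (p=0.6) is closer to uniform (p=0.5), so it has higher entropy.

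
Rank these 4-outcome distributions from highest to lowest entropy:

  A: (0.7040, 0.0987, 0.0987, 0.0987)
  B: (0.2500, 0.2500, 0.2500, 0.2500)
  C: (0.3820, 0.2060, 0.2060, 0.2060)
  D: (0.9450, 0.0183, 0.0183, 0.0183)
B > C > A > D

Key insight: Entropy is maximized by uniform distributions and minimized by concentrated distributions.

Entropies:
  H(A) = 1.3455 bits
  H(B) = 2.0000 bits
  H(C) = 1.9389 bits
  H(D) = 0.3944 bits

Ranking: B > C > A > D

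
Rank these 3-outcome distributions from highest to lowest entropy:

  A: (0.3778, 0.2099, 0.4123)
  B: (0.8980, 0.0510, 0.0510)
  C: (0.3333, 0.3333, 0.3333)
C > A > B

Key insight: Entropy is maximized by uniform distributions and minimized by concentrated distributions.

- Uniform distributions have maximum entropy log₂(3) = 1.5850 bits
- The more "peaked" or concentrated a distribution, the lower its entropy

Entropies:
  H(A) = 1.5303 bits
  H(B) = 0.5773 bits
  H(C) = 1.5850 bits

Ranking: C > A > B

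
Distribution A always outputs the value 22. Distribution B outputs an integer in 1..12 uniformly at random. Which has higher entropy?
B

A is deterministic, so H(A) = 0. B is uniform over 12 outcomes, so H(B) = log₂(12) = 3.585 bits. Any distribution with genuine randomness has higher entropy than a deterministic one.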